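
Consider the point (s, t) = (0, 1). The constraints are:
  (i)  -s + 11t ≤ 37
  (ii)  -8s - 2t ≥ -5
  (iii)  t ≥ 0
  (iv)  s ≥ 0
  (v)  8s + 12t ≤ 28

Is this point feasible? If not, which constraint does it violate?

(i): 11 ≤ 37 ✓
(ii): -2 ≥ -5 ✓
(iii): 1 ≥ 0 ✓
(iv): 0 ≥ 0 ✓
(v): 12 ≤ 28 ✓

feasible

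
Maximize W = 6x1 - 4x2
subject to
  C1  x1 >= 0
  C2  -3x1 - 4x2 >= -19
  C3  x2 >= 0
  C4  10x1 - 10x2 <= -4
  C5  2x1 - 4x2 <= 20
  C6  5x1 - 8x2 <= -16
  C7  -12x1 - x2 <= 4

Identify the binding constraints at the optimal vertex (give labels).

C2 and C6

Feasible corners and W = 6x1 - 4x2:
  (0, 19/4) → W = -19
  (0, 2) → W = -8
  (2, 13/4) → W = -1

The maximum is at (2, 13/4). Substituting into each constraint, equality holds for C2 and C6; the remaining constraints have slack.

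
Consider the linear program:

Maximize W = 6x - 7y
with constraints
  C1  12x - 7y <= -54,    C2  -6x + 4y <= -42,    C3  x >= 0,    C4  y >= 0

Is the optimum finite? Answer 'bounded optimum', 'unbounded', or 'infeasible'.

infeasible

The boundaries 12x - 7y = -54 and x = 0 meet at (0, 54/7), but that point violates -6x + 4y ≤ -42. Every candidate vertex is excluded by some other constraint, so the feasible region is empty.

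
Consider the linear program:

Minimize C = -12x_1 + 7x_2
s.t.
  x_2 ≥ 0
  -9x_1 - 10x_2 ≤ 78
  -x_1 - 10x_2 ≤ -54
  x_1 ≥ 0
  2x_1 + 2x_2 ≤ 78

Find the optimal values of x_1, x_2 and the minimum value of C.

Feasible corners and C = -12x_1 + 7x_2:
  (0, 27/5) → C = 189/5
  (112/3, 5/3) → C = -1309/3
  (0, 39) → C = 273

At the optimal vertex, -x_1 - 10x_2 = -54 and 2x_1 + 2x_2 = 78.
Solving simultaneously gives x_1 = 112/3, x_2 = 5/3.

x_1 = 112/3, x_2 = 5/3, minimum C = -1309/3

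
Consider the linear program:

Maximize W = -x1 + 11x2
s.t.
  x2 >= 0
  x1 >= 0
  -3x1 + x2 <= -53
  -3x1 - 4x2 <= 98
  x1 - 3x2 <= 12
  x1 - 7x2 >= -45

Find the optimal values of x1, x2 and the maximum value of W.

At the optimal vertex, x1 - 3x2 = 12 and x1 - 7x2 = -45.
Solving simultaneously gives x1 = 219/4, x2 = 57/4.

x1 = 219/4, x2 = 57/4, maximum W = 102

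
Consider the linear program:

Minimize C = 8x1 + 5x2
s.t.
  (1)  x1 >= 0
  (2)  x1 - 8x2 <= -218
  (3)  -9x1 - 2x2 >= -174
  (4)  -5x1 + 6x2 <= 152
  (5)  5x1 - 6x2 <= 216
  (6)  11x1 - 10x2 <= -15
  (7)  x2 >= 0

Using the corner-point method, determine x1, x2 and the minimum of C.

x1 = 46/17, x2 = 469/17, minimum C = 2713/17

Extreme points and C = 8x1 + 5x2:
  (478/37, 1068/37) → C = 9164/37
  (46/17, 469/17) → C = 2713/17
  (185/16, 1119/32) → C = 8555/32

The optimum lies where x1 - 8x2 = -218 and -5x1 + 6x2 = 152.
Solving simultaneously gives x1 = 46/17, x2 = 469/17.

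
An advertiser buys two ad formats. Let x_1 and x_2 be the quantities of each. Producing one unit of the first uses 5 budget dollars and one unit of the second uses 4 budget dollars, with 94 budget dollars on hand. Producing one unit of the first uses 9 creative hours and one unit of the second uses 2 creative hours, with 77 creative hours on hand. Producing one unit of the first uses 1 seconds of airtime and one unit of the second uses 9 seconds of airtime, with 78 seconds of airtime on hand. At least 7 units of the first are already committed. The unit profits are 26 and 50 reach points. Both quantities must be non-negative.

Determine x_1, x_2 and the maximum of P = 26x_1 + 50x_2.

x_1 = 7, x_2 = 7, maximum P = 532

Extreme points and P = 26x_1 + 50x_2:
  (77/9, 0) → P = 2002/9
  (7, 0) → P = 182
  (7, 7) → P = 532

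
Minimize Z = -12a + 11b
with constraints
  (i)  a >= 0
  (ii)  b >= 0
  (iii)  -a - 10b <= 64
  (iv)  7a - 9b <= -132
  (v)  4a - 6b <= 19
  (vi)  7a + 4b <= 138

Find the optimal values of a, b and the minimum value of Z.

a = 102/13, b = 270/13, minimum Z = 1746/13

Feasible corners and Z = -12a + 11b:
  (0, 44/3) → Z = 484/3
  (0, 69/2) → Z = 759/2
  (102/13, 270/13) → Z = 1746/13

The optimum lies where 7a - 9b = -132 and 7a + 4b = 138.
Solving simultaneously gives a = 102/13, b = 270/13.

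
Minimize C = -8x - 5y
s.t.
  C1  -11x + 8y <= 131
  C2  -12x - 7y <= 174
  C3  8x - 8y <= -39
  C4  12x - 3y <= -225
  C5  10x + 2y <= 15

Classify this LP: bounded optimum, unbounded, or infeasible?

infeasible

The boundaries -11x + 8y = 131 and -12x - 7y = 174 meet at (-2309/173, -342/173), but that point violates 12x - 3y ≤ -225. Every candidate vertex is excluded by some other constraint, so the feasible region is empty.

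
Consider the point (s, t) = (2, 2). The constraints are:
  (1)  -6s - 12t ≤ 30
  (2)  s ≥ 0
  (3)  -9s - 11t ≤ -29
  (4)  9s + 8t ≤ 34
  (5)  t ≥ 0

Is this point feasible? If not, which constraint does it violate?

feasible

(1): -36 ≤ 30 ✓
(2): 2 ≥ 0 ✓
(3): -40 ≤ -29 ✓
(4): 34 ≤ 34 ✓
(5): 2 ≥ 0 ✓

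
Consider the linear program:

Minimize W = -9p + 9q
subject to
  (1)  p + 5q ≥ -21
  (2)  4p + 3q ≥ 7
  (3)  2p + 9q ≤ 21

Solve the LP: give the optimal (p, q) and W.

Extreme points and W = -9p + 9q:
  (98/17, -91/17) → W = -1701/17
  (294, -63) → W = -3213
  (0, 7/3) → W = 21

p = 294, q = -63, minimum W = -3213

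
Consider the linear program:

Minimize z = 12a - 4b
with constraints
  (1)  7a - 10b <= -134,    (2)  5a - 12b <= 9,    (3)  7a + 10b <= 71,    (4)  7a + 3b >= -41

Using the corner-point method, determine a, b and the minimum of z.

a = -89/7, b = 16, minimum z = -1516/7

Extreme points and z = 12a - 4b:
  (-9/2, 41/4) → z = -95
  (-116/13, 93/13) → z = -1764/13
  (-89/7, 16) → z = -1516/7

The optimum lies where 7a + 10b = 71 and 7a + 3b = -41.
Solving simultaneously gives a = -89/7, b = 16.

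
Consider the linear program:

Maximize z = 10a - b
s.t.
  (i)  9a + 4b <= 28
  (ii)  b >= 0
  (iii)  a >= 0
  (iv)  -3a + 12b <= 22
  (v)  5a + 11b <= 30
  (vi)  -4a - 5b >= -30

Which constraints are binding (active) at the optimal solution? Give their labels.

(i) and (ii)

Feasible corners and z = 10a - b:
  (28/9, 0) → z = 280/9
  (188/79, 130/79) → z = 1750/79
  (0, 0) → z = 0
  (0, 11/6) → z = -11/6
  (118/93, 200/93) → z = 980/93

The maximum is at (28/9, 0). Substituting into each constraint, equality holds for (i) and (ii); the remaining constraints have slack.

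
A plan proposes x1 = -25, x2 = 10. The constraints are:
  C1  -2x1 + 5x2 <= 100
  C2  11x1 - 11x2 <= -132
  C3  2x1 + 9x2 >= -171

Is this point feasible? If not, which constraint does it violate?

feasible

C1: 100 ≤ 100 ✓
C2: -385 ≤ -132 ✓
C3: 40 ≥ -171 ✓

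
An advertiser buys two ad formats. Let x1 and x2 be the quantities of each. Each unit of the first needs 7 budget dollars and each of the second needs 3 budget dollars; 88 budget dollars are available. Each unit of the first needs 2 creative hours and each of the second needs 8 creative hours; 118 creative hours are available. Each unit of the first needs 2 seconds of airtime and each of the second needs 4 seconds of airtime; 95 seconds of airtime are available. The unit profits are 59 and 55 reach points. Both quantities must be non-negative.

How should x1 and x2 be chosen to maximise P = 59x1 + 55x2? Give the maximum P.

Feasible corners and P = 59x1 + 55x2:
  (0, 0) → P = 0
  (0, 59/4) → P = 3245/4
  (88/7, 0) → P = 5192/7
  (7, 13) → P = 1128

The optimum lies where 7x1 + 3x2 = 88 and 2x1 + 8x2 = 118.
Solving simultaneously gives x1 = 7, x2 = 13.

x1 = 7, x2 = 13, maximum P = 1128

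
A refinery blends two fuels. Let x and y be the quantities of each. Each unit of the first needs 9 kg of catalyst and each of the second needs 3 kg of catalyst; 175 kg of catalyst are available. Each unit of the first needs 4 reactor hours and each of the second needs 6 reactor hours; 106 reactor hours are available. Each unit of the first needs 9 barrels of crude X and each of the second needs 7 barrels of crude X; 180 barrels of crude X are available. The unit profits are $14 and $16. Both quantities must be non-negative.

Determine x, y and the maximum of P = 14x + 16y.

Extreme points and P = 14x + 16y:
  (0, 0) → P = 0
  (0, 53/3) → P = 848/3
  (175/9, 0) → P = 2450/9
  (685/36, 5/4) → P = 5155/18
  (13, 9) → P = 326

x = 13, y = 9, maximum P = 326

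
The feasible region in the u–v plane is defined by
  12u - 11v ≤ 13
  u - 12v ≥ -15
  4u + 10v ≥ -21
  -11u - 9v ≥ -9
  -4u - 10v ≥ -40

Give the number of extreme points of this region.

The feasible vertices (each the meet of two boundaries and inside every other half-plane) are:
  (-101/164, -76/41)
  (216/229, -35/229)
  (-201/29, 39/58)
  (-9/47, 58/47)

4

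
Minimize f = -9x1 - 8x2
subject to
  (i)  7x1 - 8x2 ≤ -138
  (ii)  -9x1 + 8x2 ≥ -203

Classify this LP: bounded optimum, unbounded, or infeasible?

unbounded

From the feasible point (341/2, 2663/16), moving in the direction (8, 9) keeps every constraint satisfied while f decreases without bound.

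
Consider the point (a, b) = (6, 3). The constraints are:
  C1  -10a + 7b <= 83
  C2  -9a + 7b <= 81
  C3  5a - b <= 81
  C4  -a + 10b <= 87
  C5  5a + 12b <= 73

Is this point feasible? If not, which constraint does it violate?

C1: -39 ≤ 83 ✓
C2: -33 ≤ 81 ✓
C3: 27 ≤ 81 ✓
C4: 24 ≤ 87 ✓
C5: 66 ≤ 73 ✓

feasible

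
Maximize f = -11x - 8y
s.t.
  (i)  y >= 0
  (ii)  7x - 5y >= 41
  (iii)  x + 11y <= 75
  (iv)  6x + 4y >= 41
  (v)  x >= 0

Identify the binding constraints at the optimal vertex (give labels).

(i) and (iv)

Feasible corners and f = -11x - 8y:
  (75, 0) → f = -825
  (41/6, 0) → f = -451/6
  (413/41, 242/41) → f = -6479/41
  (369/58, 41/58) → f = -4387/58

The maximum is at (41/6, 0). Substituting into each constraint, equality holds for (i) and (iv); the remaining constraints have slack.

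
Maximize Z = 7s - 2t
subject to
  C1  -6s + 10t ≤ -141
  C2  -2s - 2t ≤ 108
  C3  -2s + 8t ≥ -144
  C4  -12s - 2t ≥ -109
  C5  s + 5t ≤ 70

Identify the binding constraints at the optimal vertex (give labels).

Feasible corners and Z = 7s - 2t:
  (-78/7, -291/14) → Z = -255/7
  (343/33, -173/22) → Z = 2920/33
  (58/5, -151/10) → Z = 557/5

The maximum is at (58/5, -151/10). Substituting into each constraint, equality holds for C3 and C4; the remaining constraints have slack.

C3 and C4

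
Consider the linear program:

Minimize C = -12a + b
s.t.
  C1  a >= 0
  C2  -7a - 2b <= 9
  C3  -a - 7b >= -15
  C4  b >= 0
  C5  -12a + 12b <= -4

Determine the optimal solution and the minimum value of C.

a = 15, b = 0, minimum C = -180

Corner points and C = -12a + b:
  (15, 0) → C = -180
  (13/6, 11/6) → C = -145/6
  (1/3, 0) → C = -4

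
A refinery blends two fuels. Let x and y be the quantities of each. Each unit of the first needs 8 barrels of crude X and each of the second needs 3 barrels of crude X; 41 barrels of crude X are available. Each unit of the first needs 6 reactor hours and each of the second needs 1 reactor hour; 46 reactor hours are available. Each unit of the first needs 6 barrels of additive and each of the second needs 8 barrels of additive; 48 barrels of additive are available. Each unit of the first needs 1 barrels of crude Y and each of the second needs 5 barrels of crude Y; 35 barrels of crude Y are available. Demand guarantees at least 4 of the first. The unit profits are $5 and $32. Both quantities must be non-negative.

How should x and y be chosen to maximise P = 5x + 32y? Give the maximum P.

x = 4, y = 3, maximum P = 116

Corner points and P = 5x + 32y:
  (41/8, 0) → P = 205/8
  (4, 0) → P = 20
  (4, 3) → P = 116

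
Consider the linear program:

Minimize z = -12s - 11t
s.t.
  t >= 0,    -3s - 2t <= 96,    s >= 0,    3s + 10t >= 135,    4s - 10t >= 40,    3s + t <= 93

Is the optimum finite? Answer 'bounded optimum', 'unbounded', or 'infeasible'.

Vertices and z = -12s - 11t:
  (25, 6) → z = -366
  (265/9, 14/3) → z = -1214/3
  (485/17, 126/17) → z = -7206/17
The feasible region has finitely many vertices and no improving ray; the minimum is -7206/17 at (485/17, 126/17).

bounded optimum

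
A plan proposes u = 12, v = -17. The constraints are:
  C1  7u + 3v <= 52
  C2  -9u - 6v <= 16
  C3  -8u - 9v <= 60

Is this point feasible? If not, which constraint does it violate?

feasible

C1: 33 ≤ 52 ✓
C2: -6 ≤ 16 ✓
C3: 57 ≤ 60 ✓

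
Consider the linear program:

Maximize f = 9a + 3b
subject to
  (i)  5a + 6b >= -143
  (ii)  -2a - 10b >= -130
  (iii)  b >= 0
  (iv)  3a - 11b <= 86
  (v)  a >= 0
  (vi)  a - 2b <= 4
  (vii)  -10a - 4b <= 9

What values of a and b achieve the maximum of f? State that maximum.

Vertices and f = 9a + 3b:
  (0, 13) → f = 39
  (150/7, 61/7) → f = 219
  (0, 0) → f = 0
  (4, 0) → f = 36

The binding constraints are -2a - 10b = -130 and a - 2b = 4.
Solving simultaneously gives a = 150/7, b = 61/7.

a = 150/7, b = 61/7, maximum f = 219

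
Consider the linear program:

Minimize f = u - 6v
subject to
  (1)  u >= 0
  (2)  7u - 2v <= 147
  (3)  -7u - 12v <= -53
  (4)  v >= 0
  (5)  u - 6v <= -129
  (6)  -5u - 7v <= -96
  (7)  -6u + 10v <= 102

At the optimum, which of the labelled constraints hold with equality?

(2) and (7)

Extreme points and f = u - 6v:
  (57/2, 105/4) → f = -129
  (837/29, 798/29) → f = -3951/29
  (339/13, 336/13) → f = -129

The minimum is at (837/29, 798/29). Substituting into each constraint, equality holds for (2) and (7); the remaining constraints have slack.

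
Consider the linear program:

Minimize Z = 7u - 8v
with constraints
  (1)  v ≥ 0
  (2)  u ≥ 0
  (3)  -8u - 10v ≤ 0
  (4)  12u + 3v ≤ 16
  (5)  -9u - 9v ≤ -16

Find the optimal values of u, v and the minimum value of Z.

u = 0, v = 16/3, minimum Z = -128/3

Extreme points and Z = 7u - 8v:
  (0, 16/3) → Z = -128/3
  (0, 16/9) → Z = -128/9
  (32/27, 16/27) → Z = 32/9

The optimum lies where u = 0 and 12u + 3v = 16.
Solving simultaneously gives u = 0, v = 16/3.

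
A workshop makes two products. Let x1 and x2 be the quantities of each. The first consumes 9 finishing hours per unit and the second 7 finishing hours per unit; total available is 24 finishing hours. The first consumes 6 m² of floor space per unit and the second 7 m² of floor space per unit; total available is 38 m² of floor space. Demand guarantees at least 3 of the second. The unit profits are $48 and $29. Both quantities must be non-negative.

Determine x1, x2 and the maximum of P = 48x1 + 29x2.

Vertices and P = 48x1 + 29x2:
  (0, 24/7) → P = 696/7
  (0, 3) → P = 87
  (1/3, 3) → P = 103

x1 = 1/3, x2 = 3, maximum P = 103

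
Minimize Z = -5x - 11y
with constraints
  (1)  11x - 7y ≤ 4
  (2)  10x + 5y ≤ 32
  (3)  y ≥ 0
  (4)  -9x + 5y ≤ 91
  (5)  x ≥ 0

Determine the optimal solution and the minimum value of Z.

x = 0, y = 32/5, minimum Z = -352/5

Extreme points and Z = -5x - 11y:
  (244/125, 312/125) → Z = -4652/125
  (4/11, 0) → Z = -20/11
  (0, 32/5) → Z = -352/5
  (0, 0) → Z = 0

The optimum lies where 10x + 5y = 32 and x = 0.
Solving simultaneously gives x = 0, y = 32/5.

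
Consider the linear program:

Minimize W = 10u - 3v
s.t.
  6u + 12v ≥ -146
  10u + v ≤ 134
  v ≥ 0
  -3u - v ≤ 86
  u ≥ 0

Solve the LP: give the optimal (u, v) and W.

Corner points and W = 10u - 3v:
  (67/5, 0) → W = 134
  (0, 134) → W = -402
  (0, 0) → W = 0

The optimum lies where 10u + v = 134 and u = 0.
Solving simultaneously gives u = 0, v = 134.

u = 0, v = 134, minimum W = -402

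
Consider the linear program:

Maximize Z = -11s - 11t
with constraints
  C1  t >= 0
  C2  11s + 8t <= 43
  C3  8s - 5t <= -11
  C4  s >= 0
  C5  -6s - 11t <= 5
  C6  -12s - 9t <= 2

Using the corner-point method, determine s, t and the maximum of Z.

Corner points and Z = -11s - 11t:
  (127/119, 465/119) → Z = -6512/119
  (0, 43/8) → Z = -473/8
  (0, 11/5) → Z = -121/5

s = 0, t = 11/5, maximum Z = -121/5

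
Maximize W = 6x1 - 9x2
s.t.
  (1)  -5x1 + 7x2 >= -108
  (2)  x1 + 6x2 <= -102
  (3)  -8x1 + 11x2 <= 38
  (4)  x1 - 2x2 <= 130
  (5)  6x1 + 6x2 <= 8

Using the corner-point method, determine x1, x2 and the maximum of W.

x1 = -694/3, x2 = -542/3, maximum W = 238

Corner points and W = 6x1 - 9x2:
  (-66/37, -618/37) → W = 5166/37
  (-694/3, -542/3) → W = 238
  (-1350/59, -778/59) → W = -1098/59
  (-1506/5, -1078/5) → W = 666/5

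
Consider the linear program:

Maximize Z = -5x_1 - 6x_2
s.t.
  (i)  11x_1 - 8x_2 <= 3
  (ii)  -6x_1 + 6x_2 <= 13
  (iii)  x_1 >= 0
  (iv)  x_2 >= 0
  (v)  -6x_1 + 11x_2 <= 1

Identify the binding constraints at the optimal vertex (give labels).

(iii) and (iv)

Corner points and Z = -5x_1 - 6x_2:
  (3/11, 0) → Z = -15/11
  (41/73, 29/73) → Z = -379/73
  (0, 0) → Z = 0
  (0, 1/11) → Z = -6/11

The maximum is at (0, 0). Substituting into each constraint, equality holds for (iii) and (iv); the remaining constraints have slack.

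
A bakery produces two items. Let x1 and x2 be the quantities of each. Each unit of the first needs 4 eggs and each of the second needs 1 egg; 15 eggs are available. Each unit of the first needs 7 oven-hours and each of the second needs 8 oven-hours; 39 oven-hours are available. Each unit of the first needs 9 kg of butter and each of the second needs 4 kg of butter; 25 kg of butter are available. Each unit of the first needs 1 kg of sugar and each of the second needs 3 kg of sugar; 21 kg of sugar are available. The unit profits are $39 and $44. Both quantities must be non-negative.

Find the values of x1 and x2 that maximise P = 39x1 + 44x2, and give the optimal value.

Vertices and P = 39x1 + 44x2:
  (0, 0) → P = 0
  (0, 39/8) → P = 429/2
  (25/9, 0) → P = 325/3
  (1, 4) → P = 215

The optimum lies where 7x1 + 8x2 = 39 and 9x1 + 4x2 = 25.
Solving simultaneously gives x1 = 1, x2 = 4.

x1 = 1, x2 = 4, maximum P = 215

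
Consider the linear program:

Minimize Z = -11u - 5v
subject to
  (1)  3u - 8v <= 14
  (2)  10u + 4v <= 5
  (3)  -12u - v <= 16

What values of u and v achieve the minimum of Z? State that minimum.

Feasible corners and Z = -11u - 5v:
  (24/23, -125/92) → Z = -431/92
  (-38/33, -24/11) → Z = 778/33
  (-69/38, 110/19) → Z = -341/38

u = -69/38, v = 110/19, minimum Z = -341/38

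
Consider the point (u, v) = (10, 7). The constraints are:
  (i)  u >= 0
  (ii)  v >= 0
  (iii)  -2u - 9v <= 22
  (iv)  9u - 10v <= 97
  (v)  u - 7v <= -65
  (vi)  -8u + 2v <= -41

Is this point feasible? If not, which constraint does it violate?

Constraint (v): u - 7v = -39, which is not ≤ -65. All other constraints are satisfied.

not feasible — violates (v)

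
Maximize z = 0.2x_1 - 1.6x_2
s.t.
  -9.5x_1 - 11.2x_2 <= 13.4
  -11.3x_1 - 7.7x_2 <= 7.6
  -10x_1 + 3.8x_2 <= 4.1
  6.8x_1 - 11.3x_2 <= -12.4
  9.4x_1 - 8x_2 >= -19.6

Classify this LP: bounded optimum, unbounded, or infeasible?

Extreme points and z = 0.2x_1 - 1.6x_2:
  (79/8716, 2403/2179) → z = -76817/43580
  (1042/1107, 7873/2214) → z = -2030/369
The feasible region has finitely many vertices and no improving ray; the maximum is -76817/43580 at (79/8716, 2403/2179).

bounded optimum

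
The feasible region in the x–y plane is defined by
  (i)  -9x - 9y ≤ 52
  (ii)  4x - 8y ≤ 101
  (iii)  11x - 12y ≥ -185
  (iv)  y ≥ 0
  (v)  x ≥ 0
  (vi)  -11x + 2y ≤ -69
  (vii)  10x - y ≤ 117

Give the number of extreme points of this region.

4

Intersecting each pair of boundary lines and keeping only the points that satisfy every inequality leaves:
  (599/55, 127/5)
  (1589/109, 3137/109)
  (69/11, 0)
  (117/10, 0)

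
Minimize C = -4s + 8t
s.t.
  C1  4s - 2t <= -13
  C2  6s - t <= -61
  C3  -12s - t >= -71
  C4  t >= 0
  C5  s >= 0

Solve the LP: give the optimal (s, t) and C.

s = 0, t = 61, minimum C = 488

Feasible corners and C = -4s + 8t:
  (5/9, 193/3) → C = 4612/9
  (0, 61) → C = 488
  (0, 71) → C = 568

The optimum lies where 6s - t = -61 and s = 0.
Solving simultaneously gives s = 0, t = 61.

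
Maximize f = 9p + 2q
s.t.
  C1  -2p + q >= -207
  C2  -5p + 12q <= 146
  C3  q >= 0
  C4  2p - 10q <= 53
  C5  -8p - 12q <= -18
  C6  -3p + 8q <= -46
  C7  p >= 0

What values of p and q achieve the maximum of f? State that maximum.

Vertices and f = 9p + 2q:
  (2017/18, 154/9) → f = 18769/18
  (1610/13, 529/13) → f = 1196
  (53/2, 0) → f = 477/2
  (46/3, 0) → f = 138

p = 1610/13, q = 529/13, maximum f = 1196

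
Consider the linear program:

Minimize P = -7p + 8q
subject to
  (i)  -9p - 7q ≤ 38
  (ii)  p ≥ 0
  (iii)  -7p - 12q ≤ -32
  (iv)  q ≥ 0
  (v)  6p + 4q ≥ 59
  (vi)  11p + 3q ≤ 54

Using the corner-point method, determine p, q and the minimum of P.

p = 3/2, q = 25/2, minimum P = 179/2

Feasible corners and P = -7p + 8q:
  (0, 59/4) → P = 118
  (0, 18) → P = 144
  (3/2, 25/2) → P = 179/2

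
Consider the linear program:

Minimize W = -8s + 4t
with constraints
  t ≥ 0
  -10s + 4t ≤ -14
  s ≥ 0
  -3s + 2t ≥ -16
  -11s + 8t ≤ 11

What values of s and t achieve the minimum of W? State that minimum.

Corner points and W = -8s + 4t:
  (7/5, 0) → W = -56/5
  (16/3, 0) → W = -128/3
  (13/3, 22/3) → W = -16/3
  (75, 209/2) → W = -182

s = 75, t = 209/2, minimum W = -182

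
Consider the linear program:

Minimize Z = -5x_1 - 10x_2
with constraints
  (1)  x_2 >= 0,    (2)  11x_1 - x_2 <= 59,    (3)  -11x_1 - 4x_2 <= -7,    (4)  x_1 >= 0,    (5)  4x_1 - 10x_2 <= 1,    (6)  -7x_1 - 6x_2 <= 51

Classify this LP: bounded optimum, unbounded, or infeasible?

From the feasible point (589/106, 225/106), moving in the direction (0, 1) keeps every constraint satisfied while Z decreases without bound.

unbounded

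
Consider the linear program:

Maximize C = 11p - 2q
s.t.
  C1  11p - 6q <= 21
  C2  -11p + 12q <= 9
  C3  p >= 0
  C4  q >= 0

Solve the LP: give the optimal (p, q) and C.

p = 51/11, q = 5, maximum C = 41

At the optimal vertex, 11p - 6q = 21 and -11p + 12q = 9.
Solving simultaneously gives p = 51/11, q = 5.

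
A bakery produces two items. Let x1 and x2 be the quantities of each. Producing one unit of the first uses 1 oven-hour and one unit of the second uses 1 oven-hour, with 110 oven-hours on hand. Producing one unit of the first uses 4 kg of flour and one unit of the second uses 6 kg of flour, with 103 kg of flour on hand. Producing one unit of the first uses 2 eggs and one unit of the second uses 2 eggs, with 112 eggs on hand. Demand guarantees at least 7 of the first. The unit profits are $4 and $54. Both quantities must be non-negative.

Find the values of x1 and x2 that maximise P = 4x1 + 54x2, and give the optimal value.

x1 = 7, x2 = 25/2, maximum P = 703

Extreme points and P = 4x1 + 54x2:
  (103/4, 0) → P = 103
  (7, 0) → P = 28
  (7, 25/2) → P = 703

The optimum lies where 4x1 + 6x2 = 103 and x1 = 7.
Solving simultaneously gives x1 = 7, x2 = 25/2.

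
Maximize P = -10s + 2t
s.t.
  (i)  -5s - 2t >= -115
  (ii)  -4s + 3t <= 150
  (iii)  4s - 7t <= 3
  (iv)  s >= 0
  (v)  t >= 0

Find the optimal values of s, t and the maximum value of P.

s = 0, t = 50, maximum P = 100

Vertices and P = -10s + 2t:
  (45/23, 1210/23) → P = 1970/23
  (811/43, 445/43) → P = -7220/43
  (0, 50) → P = 100
  (3/4, 0) → P = -15/2
  (0, 0) → P = 0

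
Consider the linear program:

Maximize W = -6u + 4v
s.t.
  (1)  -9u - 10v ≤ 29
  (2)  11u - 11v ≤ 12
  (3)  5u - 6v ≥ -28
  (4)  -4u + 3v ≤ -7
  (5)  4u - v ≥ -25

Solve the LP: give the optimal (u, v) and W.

Feasible corners and W = -6u + 4v:
  (380/11, 368/11) → W = -808/11
  (41/11, 29/11) → W = -130/11
  (14, 49/3) → W = -56/3

At the optimal vertex, 11u - 11v = 12 and -4u + 3v = -7.
Solving simultaneously gives u = 41/11, v = 29/11.

u = 41/11, v = 29/11, maximum W = -130/11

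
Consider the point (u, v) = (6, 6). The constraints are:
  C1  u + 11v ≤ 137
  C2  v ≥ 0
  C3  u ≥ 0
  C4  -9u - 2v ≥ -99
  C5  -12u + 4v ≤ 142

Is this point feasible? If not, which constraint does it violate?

C1: 72 ≤ 137 ✓
C2: 6 ≥ 0 ✓
C3: 6 ≥ 0 ✓
C4: -66 ≥ -99 ✓
C5: -48 ≤ 142 ✓

feasible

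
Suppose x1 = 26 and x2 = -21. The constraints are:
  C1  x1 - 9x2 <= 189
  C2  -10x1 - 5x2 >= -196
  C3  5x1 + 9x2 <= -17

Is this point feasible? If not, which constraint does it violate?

Constraint C1: x1 - 9x2 = 215, which is not ≤ 189. All other constraints are satisfied.

not feasible — violates C1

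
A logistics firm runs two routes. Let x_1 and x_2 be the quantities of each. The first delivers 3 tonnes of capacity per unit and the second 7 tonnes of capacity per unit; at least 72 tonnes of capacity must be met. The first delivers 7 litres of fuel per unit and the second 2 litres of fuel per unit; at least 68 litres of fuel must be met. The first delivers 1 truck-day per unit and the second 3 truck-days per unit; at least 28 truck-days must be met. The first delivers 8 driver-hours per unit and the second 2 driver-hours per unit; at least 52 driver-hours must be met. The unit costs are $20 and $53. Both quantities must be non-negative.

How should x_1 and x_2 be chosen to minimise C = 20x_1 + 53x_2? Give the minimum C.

Vertices and C = 20x_1 + 53x_2:
  (0, 34) → C = 1802
  (28, 0) → C = 560
  (332/43, 300/43) → C = 22540/43
  (10, 6) → C = 518
The feasible region is unbounded (it extends along (0, 1), (1, 0)), but C strictly increases along every unbounded feasible direction, so there is no improving ray and the minimum is attained at a vertex.

The optimum lies where 3x_1 + 7x_2 = 72 and x_1 + 3x_2 = 28.
Solving simultaneously gives x_1 = 10, x_2 = 6.

x_1 = 10, x_2 = 6, minimum C = 518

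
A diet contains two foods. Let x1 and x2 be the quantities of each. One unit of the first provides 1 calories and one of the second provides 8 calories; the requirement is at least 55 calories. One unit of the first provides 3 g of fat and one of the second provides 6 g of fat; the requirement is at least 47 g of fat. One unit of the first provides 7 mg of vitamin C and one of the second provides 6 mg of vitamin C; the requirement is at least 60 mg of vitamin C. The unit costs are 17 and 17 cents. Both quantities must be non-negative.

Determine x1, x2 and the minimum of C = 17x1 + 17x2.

x1 = 3, x2 = 13/2, minimum C = 323/2

Vertices and C = 17x1 + 17x2:
  (0, 10) → C = 170
  (55, 0) → C = 935
  (3, 13/2) → C = 323/2
The feasible region is unbounded (it extends along (0, 1), (1, 0)), but C strictly increases along every unbounded feasible direction, so there is no improving ray and the minimum is attained at a vertex.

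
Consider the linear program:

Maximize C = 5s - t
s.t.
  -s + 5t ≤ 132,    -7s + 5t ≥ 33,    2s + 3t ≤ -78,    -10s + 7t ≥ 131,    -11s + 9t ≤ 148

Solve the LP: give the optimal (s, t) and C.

s = -939/44, t = -259/22, maximum C = -4177/44

Extreme points and C = 5s - t:
  (-424, -587) → C = -1533
  (-939/44, -259/22) → C = -4177/44
  (-382/17, -562/51) → C = -304/3
The feasible region is unbounded (it extends along (-5, -7), (-9, -11)), but C strictly decreases along every unbounded feasible direction, so there is no improving ray and the maximum is attained at a vertex.

The binding constraints are 2s + 3t = -78 and -10s + 7t = 131.
Solving simultaneously gives s = -939/44, t = -259/22.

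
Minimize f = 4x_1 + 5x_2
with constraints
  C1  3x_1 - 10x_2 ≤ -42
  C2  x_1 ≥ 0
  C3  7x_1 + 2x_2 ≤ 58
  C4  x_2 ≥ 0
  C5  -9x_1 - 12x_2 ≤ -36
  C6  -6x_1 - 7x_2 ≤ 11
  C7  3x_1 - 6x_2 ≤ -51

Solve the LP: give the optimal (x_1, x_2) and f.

Corner points and f = 4x_1 + 5x_2:
  (0, 29) → f = 145
  (0, 17/2) → f = 85/2
  (41/8, 177/16) → f = 1213/16

The optimum lies where x_1 = 0 and 3x_1 - 6x_2 = -51.
Solving simultaneously gives x_1 = 0, x_2 = 17/2.

x_1 = 0, x_2 = 17/2, minimum f = 85/2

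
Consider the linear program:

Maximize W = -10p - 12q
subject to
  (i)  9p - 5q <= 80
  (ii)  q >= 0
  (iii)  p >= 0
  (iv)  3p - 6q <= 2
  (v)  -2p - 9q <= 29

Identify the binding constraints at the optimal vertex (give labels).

Vertices and W = -10p - 12q:
  (470/39, 74/13) → W = -7364/39
  (0, 0) → W = 0
  (2/3, 0) → W = -20/3
The feasible region is unbounded (it extends along (0, 1), (5, 9)), but W strictly decreases along every unbounded feasible direction, so there is no improving ray and the maximum is attained at a vertex.

The maximum is at (0, 0). Substituting into each constraint, equality holds for (ii) and (iii); the remaining constraints have slack.

(ii) and (iii)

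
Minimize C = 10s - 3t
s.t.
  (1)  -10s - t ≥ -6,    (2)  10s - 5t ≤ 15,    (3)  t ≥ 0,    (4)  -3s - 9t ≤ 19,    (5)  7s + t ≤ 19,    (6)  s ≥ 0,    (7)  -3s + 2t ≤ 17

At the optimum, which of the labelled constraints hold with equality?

(1) and (6)

Corner points and C = 10s - 3t:
  (3/5, 0) → C = 6
  (0, 6) → C = -18
  (0, 0) → C = 0

The minimum is at (0, 6). Substituting into each constraint, equality holds for (1) and (6); the remaining constraints have slack.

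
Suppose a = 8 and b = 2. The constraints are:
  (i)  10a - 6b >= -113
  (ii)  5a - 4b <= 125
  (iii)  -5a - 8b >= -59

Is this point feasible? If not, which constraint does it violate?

(i): 68 ≥ -113 ✓
(ii): 32 ≤ 125 ✓
(iii): -56 ≥ -59 ✓

feasible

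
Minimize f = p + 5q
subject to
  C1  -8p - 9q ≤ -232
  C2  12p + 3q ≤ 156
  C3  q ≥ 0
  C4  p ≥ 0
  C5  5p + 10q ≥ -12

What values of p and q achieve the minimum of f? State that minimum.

Vertices and f = p + 5q:
  (59/7, 128/7) → f = 699/7
  (0, 232/9) → f = 1160/9
  (0, 52) → f = 260

The optimum lies where -8p - 9q = -232 and 12p + 3q = 156.
Solving simultaneously gives p = 59/7, q = 128/7.

p = 59/7, q = 128/7, minimum f = 699/7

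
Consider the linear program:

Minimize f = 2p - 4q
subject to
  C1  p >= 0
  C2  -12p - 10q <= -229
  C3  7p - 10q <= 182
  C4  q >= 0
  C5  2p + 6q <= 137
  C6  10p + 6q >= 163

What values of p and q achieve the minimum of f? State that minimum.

p = 13/4, q = 87/4, minimum f = -161/2

Vertices and f = 2p - 4q:
  (229/12, 0) → f = 229/6
  (64/7, 167/14) → f = -206/7
  (26, 0) → f = 52
  (1231/31, 595/62) → f = 1272/31
  (13/4, 87/4) → f = -161/2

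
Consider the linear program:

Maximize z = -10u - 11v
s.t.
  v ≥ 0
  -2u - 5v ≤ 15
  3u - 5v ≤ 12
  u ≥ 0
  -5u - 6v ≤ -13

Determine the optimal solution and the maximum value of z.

u = 0, v = 13/6, maximum z = -143/6

Extreme points and z = -10u - 11v:
  (4, 0) → z = -40
  (13/5, 0) → z = -26
  (0, 13/6) → z = -143/6
The feasible region is unbounded (it extends along (0, 1), (5, 3)), but z strictly decreases along every unbounded feasible direction, so there is no improving ray and the maximum is attained at a vertex.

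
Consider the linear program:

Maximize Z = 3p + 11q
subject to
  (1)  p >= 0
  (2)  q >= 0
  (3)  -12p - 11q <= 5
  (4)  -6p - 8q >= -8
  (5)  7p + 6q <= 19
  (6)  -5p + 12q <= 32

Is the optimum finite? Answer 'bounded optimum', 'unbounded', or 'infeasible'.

bounded optimum

Extreme points and Z = 3p + 11q:
  (0, 0) → Z = 0
  (0, 1) → Z = 11
  (4/3, 0) → Z = 4
The feasible region has finitely many vertices and no improving ray; the maximum is 11 at (0, 1).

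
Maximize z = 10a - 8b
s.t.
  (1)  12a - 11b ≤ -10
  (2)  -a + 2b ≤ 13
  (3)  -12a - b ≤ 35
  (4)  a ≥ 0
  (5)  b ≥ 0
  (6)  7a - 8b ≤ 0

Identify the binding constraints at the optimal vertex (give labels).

Vertices and z = 10a - 8b:
  (123/13, 146/13) → z = 62/13
  (0, 10/11) → z = -80/11
  (0, 13/2) → z = -52

The maximum is at (123/13, 146/13). Substituting into each constraint, equality holds for (1) and (2); the remaining constraints have slack.

(1) and (2)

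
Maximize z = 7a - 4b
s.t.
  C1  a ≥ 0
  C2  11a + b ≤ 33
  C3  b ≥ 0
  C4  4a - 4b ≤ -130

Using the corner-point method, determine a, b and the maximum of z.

The optimum lies where 11a + b = 33 and 4a - 4b = -130.
Solving simultaneously gives a = 1/24, b = 781/24.

a = 1/24, b = 781/24, maximum z = -1039/8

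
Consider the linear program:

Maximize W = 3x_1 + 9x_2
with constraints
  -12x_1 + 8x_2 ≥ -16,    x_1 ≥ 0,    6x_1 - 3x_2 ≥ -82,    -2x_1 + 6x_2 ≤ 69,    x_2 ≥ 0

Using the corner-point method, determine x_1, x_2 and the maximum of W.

x_1 = 81/7, x_2 = 215/14, maximum W = 2421/14

Feasible corners and W = 3x_1 + 9x_2:
  (81/7, 215/14) → W = 2421/14
  (4/3, 0) → W = 4
  (0, 23/2) → W = 207/2
  (0, 0) → W = 0

The optimum lies where -12x_1 + 8x_2 = -16 and -2x_1 + 6x_2 = 69.
Solving simultaneously gives x_1 = 81/7, x_2 = 215/14.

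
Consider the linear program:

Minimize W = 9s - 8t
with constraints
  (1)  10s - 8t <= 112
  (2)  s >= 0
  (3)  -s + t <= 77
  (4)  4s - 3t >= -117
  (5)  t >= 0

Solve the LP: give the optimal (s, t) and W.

Extreme points and W = 9s - 8t:
  (364, 441) → W = -252
  (56/5, 0) → W = 504/5
  (0, 39) → W = -312
  (0, 0) → W = 0
  (114, 191) → W = -502

The optimum lies where -s + t = 77 and 4s - 3t = -117.
Solving simultaneously gives s = 114, t = 191.

s = 114, t = 191, minimum W = -502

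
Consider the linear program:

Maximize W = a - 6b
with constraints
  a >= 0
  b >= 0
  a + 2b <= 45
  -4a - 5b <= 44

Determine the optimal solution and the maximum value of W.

a = 45, b = 0, maximum W = 45

Extreme points and W = a - 6b:
  (0, 0) → W = 0
  (0, 45/2) → W = -135
  (45, 0) → W = 45

The binding constraints are b = 0 and a + 2b = 45.
Solving simultaneously gives a = 45, b = 0.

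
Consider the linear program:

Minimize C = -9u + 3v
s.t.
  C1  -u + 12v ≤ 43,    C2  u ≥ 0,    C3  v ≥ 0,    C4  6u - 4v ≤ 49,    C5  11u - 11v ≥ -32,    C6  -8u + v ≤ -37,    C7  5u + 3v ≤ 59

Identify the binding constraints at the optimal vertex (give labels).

Extreme points and C = -9u + 3v:
  (487/95, 381/95) → C = -648/19
  (193/21, 274/63) → C = -209/3
  (49/6, 0) → C = -147/2
  (37/8, 0) → C = -333/8
  (383/38, 109/38) → C = -1560/19

The minimum is at (383/38, 109/38). Substituting into each constraint, equality holds for C4 and C7; the remaining constraints have slack.

C4 and C7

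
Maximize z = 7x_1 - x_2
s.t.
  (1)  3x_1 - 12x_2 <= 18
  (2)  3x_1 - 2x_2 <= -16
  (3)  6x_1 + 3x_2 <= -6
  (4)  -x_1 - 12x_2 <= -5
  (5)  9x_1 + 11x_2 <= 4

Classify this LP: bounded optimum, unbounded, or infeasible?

bounded optimum

Corner points and z = 7x_1 - x_2:
  (-91/19, 31/38) → z = -1305/38
  (-56/17, 52/17) → z = -444/17
The feasible region has finitely many vertices and no improving ray; the maximum is -444/17 at (-56/17, 52/17).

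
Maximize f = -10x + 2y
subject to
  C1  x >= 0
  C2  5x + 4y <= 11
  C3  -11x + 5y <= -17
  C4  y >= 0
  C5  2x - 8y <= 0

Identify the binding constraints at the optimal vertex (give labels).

C3 and C5

Extreme points and f = -10x + 2y:
  (41/23, 12/23) → f = -386/23
  (11/6, 11/24) → f = -209/12
  (68/39, 17/39) → f = -646/39

The maximum is at (68/39, 17/39). Substituting into each constraint, equality holds for C3 and C5; the remaining constraints have slack.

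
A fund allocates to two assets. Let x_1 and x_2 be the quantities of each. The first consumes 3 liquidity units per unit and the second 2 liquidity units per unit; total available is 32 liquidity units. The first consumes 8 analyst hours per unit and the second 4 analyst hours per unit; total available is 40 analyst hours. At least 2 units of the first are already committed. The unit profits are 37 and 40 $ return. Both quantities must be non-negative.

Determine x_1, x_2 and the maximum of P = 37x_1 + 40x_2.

Extreme points and P = 37x_1 + 40x_2:
  (5, 0) → P = 185
  (2, 0) → P = 74
  (2, 6) → P = 314

The binding constraints are 8x_1 + 4x_2 = 40 and x_1 = 2.
Solving simultaneously gives x_1 = 2, x_2 = 6.

x_1 = 2, x_2 = 6, maximum P = 314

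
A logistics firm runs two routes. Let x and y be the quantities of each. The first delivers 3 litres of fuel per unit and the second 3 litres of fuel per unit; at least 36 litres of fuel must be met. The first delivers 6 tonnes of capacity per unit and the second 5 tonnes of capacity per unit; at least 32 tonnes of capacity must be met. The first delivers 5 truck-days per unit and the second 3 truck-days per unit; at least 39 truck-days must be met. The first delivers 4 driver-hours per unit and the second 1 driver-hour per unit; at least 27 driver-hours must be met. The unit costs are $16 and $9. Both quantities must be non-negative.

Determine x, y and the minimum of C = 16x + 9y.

x = 5, y = 7, minimum C = 143

Vertices and C = 16x + 9y:
  (0, 27) → C = 243
  (12, 0) → C = 192
  (5, 7) → C = 143
The feasible region is unbounded (it extends along (0, 1), (1, 0)), but C strictly increases along every unbounded feasible direction, so there is no improving ray and the minimum is attained at a vertex.

The binding constraints are 3x + 3y = 36 and 4x + y = 27.
Solving simultaneously gives x = 5, y = 7.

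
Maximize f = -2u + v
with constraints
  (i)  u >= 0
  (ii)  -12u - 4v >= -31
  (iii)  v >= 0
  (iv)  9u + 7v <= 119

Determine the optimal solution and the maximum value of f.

Vertices and f = -2u + v:
  (0, 31/4) → f = 31/4
  (0, 0) → f = 0
  (31/12, 0) → f = -31/6

u = 0, v = 31/4, maximum f = 31/4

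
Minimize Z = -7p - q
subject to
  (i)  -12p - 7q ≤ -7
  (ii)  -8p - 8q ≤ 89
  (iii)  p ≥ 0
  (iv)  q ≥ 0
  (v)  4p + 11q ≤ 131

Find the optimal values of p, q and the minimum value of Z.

At the optimal vertex, q = 0 and 4p + 11q = 131.
Solving simultaneously gives p = 131/4, q = 0.

p = 131/4, q = 0, minimum Z = -917/4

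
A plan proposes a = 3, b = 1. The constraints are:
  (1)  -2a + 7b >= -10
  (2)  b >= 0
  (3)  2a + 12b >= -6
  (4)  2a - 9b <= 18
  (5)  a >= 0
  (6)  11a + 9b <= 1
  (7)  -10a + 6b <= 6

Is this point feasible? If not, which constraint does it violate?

not feasible — violates (6)

Constraint (6): 11a + 9b = 42, which is not ≤ 1. All other constraints are satisfied.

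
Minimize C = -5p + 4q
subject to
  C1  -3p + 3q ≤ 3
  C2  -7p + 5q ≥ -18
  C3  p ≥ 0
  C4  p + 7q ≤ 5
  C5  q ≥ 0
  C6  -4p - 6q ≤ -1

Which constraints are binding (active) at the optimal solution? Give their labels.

C2 and C5

Corner points and C = -5p + 4q:
  (151/54, 17/54) → C = -229/18
  (18/7, 0) → C = -90/7
  (0, 5/7) → C = 20/7
  (0, 1/6) → C = 2/3
  (1/4, 0) → C = -5/4

The minimum is at (18/7, 0). Substituting into each constraint, equality holds for C2 and C5; the remaining constraints have slack.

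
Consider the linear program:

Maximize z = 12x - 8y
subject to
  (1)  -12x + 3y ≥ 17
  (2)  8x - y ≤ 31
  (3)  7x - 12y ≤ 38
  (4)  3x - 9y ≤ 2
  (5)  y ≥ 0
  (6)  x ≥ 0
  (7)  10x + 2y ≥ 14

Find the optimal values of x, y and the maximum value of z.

x = 4/27, y = 169/27, maximum z = -1304/27

Vertices and z = 12x - 8y:
  (55/6, 127/3) → z = -686/3
  (4/27, 169/27) → z = -1304/27
  (0, 7) → z = -56
The feasible region is unbounded (it extends along (0, 1), (1, 8)), but z strictly decreases along every unbounded feasible direction, so there is no improving ray and the maximum is attained at a vertex.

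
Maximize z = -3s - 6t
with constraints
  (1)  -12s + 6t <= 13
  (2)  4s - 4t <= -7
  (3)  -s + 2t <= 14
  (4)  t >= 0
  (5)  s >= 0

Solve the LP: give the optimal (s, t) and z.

s = 0, t = 7/4, maximum z = -21/2

Corner points and z = -3s - 6t:
  (29/9, 155/18) → z = -184/3
  (0, 13/6) → z = -13
  (21/2, 49/4) → z = -105
  (0, 7/4) → z = -21/2

The binding constraints are 4s - 4t = -7 and s = 0.
Solving simultaneously gives s = 0, t = 7/4.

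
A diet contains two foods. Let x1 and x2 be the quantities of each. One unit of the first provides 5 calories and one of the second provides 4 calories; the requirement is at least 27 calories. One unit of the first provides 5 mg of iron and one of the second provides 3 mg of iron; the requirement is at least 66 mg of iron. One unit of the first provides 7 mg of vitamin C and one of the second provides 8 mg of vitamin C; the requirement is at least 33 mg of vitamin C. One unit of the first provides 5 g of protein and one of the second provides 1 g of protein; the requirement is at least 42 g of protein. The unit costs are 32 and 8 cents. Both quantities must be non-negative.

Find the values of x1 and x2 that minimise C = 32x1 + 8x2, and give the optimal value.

x1 = 6, x2 = 12, minimum C = 288

Vertices and C = 32x1 + 8x2:
  (0, 42) → C = 336
  (66/5, 0) → C = 2112/5
  (6, 12) → C = 288
The feasible region is unbounded (it extends along (0, 1), (1, 0)), but C strictly increases along every unbounded feasible direction, so there is no improving ray and the minimum is attained at a vertex.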